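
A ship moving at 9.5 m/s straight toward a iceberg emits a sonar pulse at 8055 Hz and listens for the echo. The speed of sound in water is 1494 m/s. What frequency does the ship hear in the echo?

8158 Hz

The iceberg receives the sound from a moving source: f₁ = f₀ · v/(v − v_e) = 8055 × 1494/1484.5 ≈ 8107 Hz.
On the return leg the ship is a moving observer: f₂ = f₁ · (v + v_e)/v = 8107 × 1503.5/1494 ≈ 8158 Hz.
Equivalently f₂ = f₀ · (v + v_e)/(v − v_e).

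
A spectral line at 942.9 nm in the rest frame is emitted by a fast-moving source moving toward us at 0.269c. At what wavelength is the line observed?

715.6 nm

Relativistic Doppler for wavelength: λ' = λ₀ · √((1 − β)/(1 + β)).
λ' = 942.9 × √(0.7310/1.2690) = 942.9 × 0.75898 ≈ 715.6 nm.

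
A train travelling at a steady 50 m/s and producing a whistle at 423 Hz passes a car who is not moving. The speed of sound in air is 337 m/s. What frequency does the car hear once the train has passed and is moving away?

368 Hz

Receding: f₂ = f · v/(v + v_s) = 423 × 337/387 ≈ 368 Hz.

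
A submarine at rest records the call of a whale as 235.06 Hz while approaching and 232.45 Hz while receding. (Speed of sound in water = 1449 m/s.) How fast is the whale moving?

f₁/f₂ = (v + v_s)/(v − v_s), so v_s = v · (f₁ − f₂)/(f₁ + f₂).
v_s = 1449 × (235.06 − 232.45)/(235.06 + 232.45) = 1449 × 2.61/467.51 ≈ 8.1 m/s.

8.1 m/s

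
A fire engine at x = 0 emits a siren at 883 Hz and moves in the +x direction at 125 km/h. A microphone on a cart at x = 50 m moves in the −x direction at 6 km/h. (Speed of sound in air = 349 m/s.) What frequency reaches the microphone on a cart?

125 km/h = 34.72 m/s; 6 km/h = 1.667 m/s.
The observer lies on the +x side, so the source is heading toward the observer and the observer is heading toward the source.
Both move, so f' = f · (v + v_o)/(v − v_s).
f' = 883 × (349 + 1.667)/(349 − 34.72) = 883 × 350.67/314.28 ≈ 985 Hz.

985 Hz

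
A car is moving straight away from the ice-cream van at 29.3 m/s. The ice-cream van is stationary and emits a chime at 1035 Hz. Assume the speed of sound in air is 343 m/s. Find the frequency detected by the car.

Moving observer, stationary source: f' = f · (v − v_o)/v.
f' = 1035 × (343 − 29.3)/343 = 1035 × 313.7/343 ≈ 947 Hz.

947 Hz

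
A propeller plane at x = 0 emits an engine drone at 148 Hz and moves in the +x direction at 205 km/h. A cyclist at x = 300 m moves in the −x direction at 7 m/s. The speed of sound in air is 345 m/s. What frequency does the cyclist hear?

205 km/h = 56.94 m/s.
The observer lies on the +x side, so the source is heading toward the observer and the observer is heading toward the source.
Both move, so f' = f · (v + v_o)/(v − v_s).
f' = 148 × (345 + 7)/(345 − 56.94) = 148 × 352/288.06 ≈ 181 Hz.

181 Hz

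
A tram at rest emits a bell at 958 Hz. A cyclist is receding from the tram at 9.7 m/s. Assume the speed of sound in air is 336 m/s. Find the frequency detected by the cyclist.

Moving observer, stationary source: f' = f · (v − v_o)/v.
f' = 958 × (336 − 9.7)/336 = 958 × 326.3/336 ≈ 930 Hz.

930 Hz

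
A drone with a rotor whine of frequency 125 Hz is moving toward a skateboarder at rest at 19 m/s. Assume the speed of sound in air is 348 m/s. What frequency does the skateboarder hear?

Only the source moves, toward the listener, so f' = f · v/(v − v_s).
f' = 125 × 348/(348 − 19) = 125 × 348/329 ≈ 132 Hz.

132 Hz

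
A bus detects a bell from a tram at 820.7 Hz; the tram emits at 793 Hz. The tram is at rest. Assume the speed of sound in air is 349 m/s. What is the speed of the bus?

f' > f, so the bus is approaching.
f' = f · (v + v_o)/v ⇒ v_o = v · |f'/f − 1|.
v_o = 349 × |820.7/793 − 1| = 349 × 0.03493 ≈ 12.2 m/s.

12.2 m/s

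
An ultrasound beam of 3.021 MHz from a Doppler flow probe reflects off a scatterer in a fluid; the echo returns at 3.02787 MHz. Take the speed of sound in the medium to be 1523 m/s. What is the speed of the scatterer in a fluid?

Double Doppler shift off a moving reflector: f₂ = f₀ · (v + u)/(v − u) (u > 0 toward emitter).
Rearranging, u = v · (f₂ − f₀)/(f₂ + f₀) = 1523 × 0.00687/6.04887 ≈ 1.73 m/s.
So the scatterer in a fluid is moving at 1.73 m/s toward the emitter.

1.73 m/s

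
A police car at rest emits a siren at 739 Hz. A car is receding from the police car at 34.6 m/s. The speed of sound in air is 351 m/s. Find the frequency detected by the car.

Moving observer, stationary source: f' = f · (v − v_o)/v.
f' = 739 × (351 − 34.6)/351 = 739 × 316.4/351 ≈ 666 Hz.

666 Hz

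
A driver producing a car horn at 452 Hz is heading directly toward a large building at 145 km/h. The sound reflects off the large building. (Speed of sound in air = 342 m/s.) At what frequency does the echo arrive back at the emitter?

145 km/h = 40.28 m/s.
The large building receives the sound from a moving source: f₁ = f₀ · v/(v − v_e) = 452 × 342/301.72 ≈ 512 Hz.
On the return leg the driver is a moving observer: f₂ = f₁ · (v + v_e)/v = 512 × 382.28/342 ≈ 573 Hz.
Equivalently f₂ = f₀ · (v + v_e)/(v − v_e).

573 Hz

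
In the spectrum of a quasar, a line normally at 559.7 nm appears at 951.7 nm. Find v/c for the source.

0.486c

λ'/λ₀ = 1.7004 > 1 (redshift), so the source is receding.
λ'/λ₀ = √((1 + β)/(1 − β)) for a receding source ⇒ β = (r² − 1)/(r² + 1) with r = λ'/λ₀.
β = (2.8913 − 1)/(2.8913 + 1) ≈ 0.486.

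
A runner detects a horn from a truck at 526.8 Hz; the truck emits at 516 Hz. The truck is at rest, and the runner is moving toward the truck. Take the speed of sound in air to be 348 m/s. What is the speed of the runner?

7.3 m/s

f' = f · (v + v_o)/v ⇒ v_o = v · |f'/f − 1|.
v_o = 348 × |526.8/516 − 1| = 348 × 0.02093 ≈ 7.3 m/s.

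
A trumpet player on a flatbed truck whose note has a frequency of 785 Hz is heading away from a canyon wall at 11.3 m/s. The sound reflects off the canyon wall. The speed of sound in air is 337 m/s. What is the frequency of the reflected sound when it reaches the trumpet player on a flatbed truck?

The canyon wall receives the sound from a moving source: f₁ = f₀ · v/(v + v_e) = 785 × 337/348.3 ≈ 760 Hz.
On the return leg the trumpet player on a flatbed truck is a moving observer: f₂ = f₁ · (v − v_e)/v = 760 × 325.7/337 ≈ 734 Hz.

734 Hz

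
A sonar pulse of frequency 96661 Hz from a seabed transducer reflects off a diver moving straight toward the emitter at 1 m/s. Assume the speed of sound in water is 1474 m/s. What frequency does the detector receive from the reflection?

96792 Hz

The diver first receives the wave as a moving observer: f₁ = f₀ · (v + u)/v = 96661 × (1474 + 1)/1474 ≈ 96727 Hz.
The reflection then acts as a moving source: f₂ = f₁ · v/(v − u) ≈ 96792 Hz.
Equivalently f₂ = f₀ · (v + u)/(v − u).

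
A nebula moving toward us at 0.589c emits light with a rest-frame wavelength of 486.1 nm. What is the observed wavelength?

247.2 nm

Relativistic Doppler for wavelength: λ' = λ₀ · √((1 − β)/(1 + β)).
λ' = 486.1 × √(0.4110/1.5890) = 486.1 × 0.50858 ≈ 247.2 nm.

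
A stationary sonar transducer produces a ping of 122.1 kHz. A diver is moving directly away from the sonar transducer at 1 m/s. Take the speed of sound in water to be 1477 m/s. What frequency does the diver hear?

Moving observer, stationary source: f' = f · (v − v_o)/v.
f' = 122.1 × (1477 − 1)/1477 = 122.1 × 1476/1477 ≈ 122.0 kHz.

122.0 kHz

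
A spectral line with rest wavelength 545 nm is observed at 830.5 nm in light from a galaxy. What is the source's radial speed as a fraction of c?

λ'/λ₀ = 1.5239 > 1 (redshift), so the source is receding.
λ'/λ₀ = √((1 + β)/(1 − β)) for a receding source ⇒ β = (r² − 1)/(r² + 1) with r = λ'/λ₀.
β = (2.3221 − 1)/(2.3221 + 1) ≈ 0.398.

0.398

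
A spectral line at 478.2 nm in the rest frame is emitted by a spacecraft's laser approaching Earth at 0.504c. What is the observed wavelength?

274.6 nm

Relativistic Doppler for wavelength: λ' = λ₀ · √((1 − β)/(1 + β)).
λ' = 478.2 × √(0.4960/1.5040) = 478.2 × 0.57427 ≈ 274.6 nm.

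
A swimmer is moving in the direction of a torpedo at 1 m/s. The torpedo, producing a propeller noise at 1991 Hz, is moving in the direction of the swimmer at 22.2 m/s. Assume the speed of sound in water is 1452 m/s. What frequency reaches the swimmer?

With source approaching and observer approaching, f' = f · (v + v_o)/(v − v_s).
f' = 1991 × (1452 + 1)/(1452 − 22.2) = 1991 × 1453/1429.8 ≈ 2023 Hz.

2023 Hz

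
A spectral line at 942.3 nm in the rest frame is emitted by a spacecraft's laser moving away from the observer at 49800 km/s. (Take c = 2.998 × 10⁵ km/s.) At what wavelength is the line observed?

β = v/c = 49800/299800 = 0.1661.
Relativistic Doppler for wavelength: λ' = λ₀ · √((1 + β)/(1 − β)).
λ' = 942.3 × √(1.1661/0.8339) = 942.3 × 1.18254 ≈ 1114.3 nm.

1114.3 nm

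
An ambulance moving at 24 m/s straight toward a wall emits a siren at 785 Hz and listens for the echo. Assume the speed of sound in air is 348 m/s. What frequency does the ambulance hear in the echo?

The wall receives the sound from a moving source: f₁ = f₀ · v/(v − v_e) = 785 × 348/324 ≈ 843 Hz.
On the return leg the ambulance is a moving observer: f₂ = f₁ · (v + v_e)/v = 843 × 372/348 ≈ 901 Hz.
Equivalently f₂ = f₀ · (v + v_e)/(v − v_e).

901 Hz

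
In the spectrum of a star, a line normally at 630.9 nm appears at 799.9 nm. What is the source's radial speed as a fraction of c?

0.233

λ'/λ₀ = 1.2679 > 1 (redshift), so the source is receding.
λ'/λ₀ = √((1 + β)/(1 − β)) for a receding source ⇒ β = (r² − 1)/(r² + 1) with r = λ'/λ₀.
β = (1.6075 − 1)/(1.6075 + 1) ≈ 0.233.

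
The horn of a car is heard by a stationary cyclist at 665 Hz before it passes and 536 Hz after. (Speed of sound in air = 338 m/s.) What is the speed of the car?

36 m/s

f₁/f₂ = (v + v_s)/(v − v_s), so v_s = v · (f₁ − f₂)/(f₁ + f₂).
v_s = 338 × (665 − 536)/(665 + 536) = 338 × 129/1201 ≈ 36 m/s.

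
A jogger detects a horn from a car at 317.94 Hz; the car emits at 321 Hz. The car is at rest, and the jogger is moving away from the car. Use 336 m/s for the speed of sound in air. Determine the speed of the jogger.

3.2 m/s

f' = f · (v − v_o)/v ⇒ v_o = v · |f'/f − 1|.
v_o = 336 × |317.94/321 − 1| = 336 × 0.009533 ≈ 3.2 m/s.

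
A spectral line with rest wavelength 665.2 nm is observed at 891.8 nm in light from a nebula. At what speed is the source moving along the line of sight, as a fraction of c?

0.285c

λ'/λ₀ = 1.3406 > 1 (redshift), so the source is receding.
λ'/λ₀ = √((1 + β)/(1 − β)) for a receding source ⇒ β = (r² − 1)/(r² + 1) with r = λ'/λ₀.
β = (1.7973 − 1)/(1.7973 + 1) ≈ 0.285.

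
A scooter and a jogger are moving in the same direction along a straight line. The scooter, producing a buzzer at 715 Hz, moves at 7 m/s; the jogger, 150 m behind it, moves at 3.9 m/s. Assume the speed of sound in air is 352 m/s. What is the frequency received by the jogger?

The jogger is behind, so the scooter is moving away from it while the jogger is moving toward the scooter.
Both move, so f' = f · (v + v_o)/(v + v_s).
f' = 715 × (352 + 3.9)/(352 + 7) = 715 × 355.9/359 ≈ 709 Hz.

709 Hz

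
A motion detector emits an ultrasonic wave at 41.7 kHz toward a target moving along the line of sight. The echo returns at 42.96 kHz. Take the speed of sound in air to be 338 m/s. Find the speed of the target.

Double Doppler shift off a moving reflector: f₂ = f₀ · (v + u)/(v − u) (u > 0 toward emitter).
Rearranging, u = v · (f₂ − f₀)/(f₂ + f₀) = 338 × 1.26/84.66 ≈ 5.0 m/s.
So the target is moving at 5.0 m/s toward the emitter.

5.0 m/s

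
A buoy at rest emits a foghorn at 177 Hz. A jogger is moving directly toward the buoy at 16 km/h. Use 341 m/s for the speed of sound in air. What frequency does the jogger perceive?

16 km/h = 4.444 m/s.
Only the observer moves, toward the source, so f' = f · (v + v_o)/v.
f' = 177 × (341 + 4.444)/341 = 177 × 345.44/341 ≈ 179 Hz.

179 Hz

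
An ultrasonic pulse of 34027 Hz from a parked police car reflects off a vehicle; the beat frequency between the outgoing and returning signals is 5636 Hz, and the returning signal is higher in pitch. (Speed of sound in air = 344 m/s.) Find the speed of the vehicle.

26 m/s

Double Doppler shift off a moving reflector: f₂ = f₀ · (v + u)/(v − u) (u > 0 toward emitter).
Returning signal is higher, so f₂ = f₀ + Δf = 34027 + 5636 = 39663 Hz.
Rearranging, u = v · (f₂ − f₀)/(f₂ + f₀) = 344 × 5636/73690 ≈ 26 m/s.
So the vehicle is moving at 26 m/s toward the emitter.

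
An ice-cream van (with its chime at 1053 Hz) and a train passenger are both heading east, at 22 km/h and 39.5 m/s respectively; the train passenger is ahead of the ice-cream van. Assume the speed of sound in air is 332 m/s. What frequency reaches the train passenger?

22 km/h = 6.111 m/s.
The train passenger is ahead, so the ice-cream van is moving toward it while the train passenger is moving away from the ice-cream van.
With source approaching and observer receding, f' = f · (v − v_o)/(v − v_s).
f' = 1053 × (332 − 39.5)/(332 − 6.111) = 1053 × 292.5/325.89 ≈ 945 Hz.

945 Hz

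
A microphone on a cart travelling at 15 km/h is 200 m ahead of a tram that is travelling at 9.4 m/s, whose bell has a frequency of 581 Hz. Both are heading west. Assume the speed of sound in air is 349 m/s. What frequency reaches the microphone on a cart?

590 Hz

15 km/h = 4.167 m/s.
The microphone on a cart is ahead, so the tram is moving toward it while the microphone on a cart is moving away from the tram.
Both move, so f' = f · (v − v_o)/(v − v_s).
f' = 581 × (349 − 4.167)/(349 − 9.4) = 581 × 344.83/339.6 ≈ 590 Hz.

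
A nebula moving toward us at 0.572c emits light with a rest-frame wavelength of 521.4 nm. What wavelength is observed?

272.1 nm

Relativistic Doppler for wavelength: λ' = λ₀ · √((1 − β)/(1 + β)).
λ' = 521.4 × √(0.4280/1.5720) = 521.4 × 0.52179 ≈ 272.1 nm.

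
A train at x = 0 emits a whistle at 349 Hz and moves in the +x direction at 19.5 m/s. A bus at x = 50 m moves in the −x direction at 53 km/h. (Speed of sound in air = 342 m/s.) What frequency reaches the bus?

53 km/h = 14.72 m/s.
The observer lies on the +x side, so the source is heading toward the observer and the observer is heading toward the source.
General Doppler shift: f' = f · (v + v_o)/(v − v_s).
f' = 349 × (342 + 14.72)/(342 − 19.5) = 349 × 356.72/322.5 ≈ 386 Hz.

386 Hz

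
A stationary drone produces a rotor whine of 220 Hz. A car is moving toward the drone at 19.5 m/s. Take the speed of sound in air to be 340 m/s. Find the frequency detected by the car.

233 Hz

Only the observer moves, toward the source, so f' = f · (v + v_o)/v.
f' = 220 × (340 + 19.5)/340 = 220 × 359.5/340 ≈ 233 Hz.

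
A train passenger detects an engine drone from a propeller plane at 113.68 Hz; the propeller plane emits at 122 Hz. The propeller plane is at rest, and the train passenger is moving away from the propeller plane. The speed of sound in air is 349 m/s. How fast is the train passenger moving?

f' = f · (v − v_o)/v ⇒ v_o = v · |f'/f − 1|.
v_o = 349 × |113.68/122 − 1| = 349 × 0.0682 ≈ 23.8 m/s.

23.8 m/s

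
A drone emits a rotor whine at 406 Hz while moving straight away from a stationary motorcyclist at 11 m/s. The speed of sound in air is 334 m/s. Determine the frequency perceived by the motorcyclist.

Only the source moves, away from the listener, so f' = f · v/(v + v_s).
f' = 406 × 334/(334 + 11) = 406 × 334/345 ≈ 393 Hz.

393 Hz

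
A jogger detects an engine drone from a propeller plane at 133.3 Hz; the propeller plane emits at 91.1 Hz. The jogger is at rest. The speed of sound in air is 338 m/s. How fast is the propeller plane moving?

107 m/s

f' > f, so the propeller plane is approaching.
f' = f · v/(v − v_s) ⇒ v_s = v · |1 − f/f'|.
v_s = 338 × |1 − 91.1/133.3| = 338 × 0.3166 ≈ 107 m/s.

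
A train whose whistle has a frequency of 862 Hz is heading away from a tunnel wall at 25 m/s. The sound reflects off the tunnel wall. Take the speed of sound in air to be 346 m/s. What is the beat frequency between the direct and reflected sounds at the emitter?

116 Hz

The tunnel wall receives the sound from a moving source: f₁ = f₀ · v/(v + v_e) = 862 × 346/371 ≈ 803.9 Hz.
On the return leg the train is a moving observer: f₂ = f₁ · (v − v_e)/v = 803.9 × 321/346 ≈ 745.8 Hz.
Equivalently f₂ = f₀ · (v − v_e)/(v + v_e).
Beat against the emitted tone: |f₂ − f₀| = 2v_e·f₀/(v + v_e) = 2 × 25 × 862/371 ≈ 116 Hz.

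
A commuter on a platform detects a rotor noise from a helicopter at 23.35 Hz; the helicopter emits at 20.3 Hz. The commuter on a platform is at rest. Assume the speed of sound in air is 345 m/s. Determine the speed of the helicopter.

45 m/s

f' > f, so the helicopter is approaching.
f' = f · v/(v − v_s) ⇒ v_s = v · |1 − f/f'|.
v_s = 345 × |1 − 20.3/23.35| = 345 × 0.1306 ≈ 45 m/s.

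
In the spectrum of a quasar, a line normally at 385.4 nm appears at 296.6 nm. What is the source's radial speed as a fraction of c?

0.256c

λ'/λ₀ = 0.7696 < 1 (blueshift), so the source is approaching.
λ'/λ₀ = √((1 − β)/(1 + β)) for an approaching source ⇒ β = (1 − r²)/(1 + r²) with r = λ'/λ₀.
β = (1 − 0.5923)/(1 + 0.5923) ≈ 0.256.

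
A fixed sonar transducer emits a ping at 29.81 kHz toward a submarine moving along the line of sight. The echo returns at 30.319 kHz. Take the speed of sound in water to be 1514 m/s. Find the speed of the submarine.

12.8 m/s

Double Doppler shift off a moving reflector: f₂ = f₀ · (v + u)/(v − u) (u > 0 toward emitter).
Rearranging, u = v · (f₂ − f₀)/(f₂ + f₀) = 1514 × 0.509/60.129 ≈ 12.8 m/s.
So the submarine is moving at 12.8 m/s toward the emitter.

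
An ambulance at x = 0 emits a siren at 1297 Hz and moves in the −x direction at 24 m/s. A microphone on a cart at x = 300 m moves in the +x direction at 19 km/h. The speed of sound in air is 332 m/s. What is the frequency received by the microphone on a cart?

1190 Hz

19 km/h = 5.278 m/s.
The observer lies on the +x side, so the source is heading away from the observer and the observer is heading away from the source.
Both move, so f' = f · (v − v_o)/(v + v_s).
f' = 1297 × (332 − 5.278)/(332 + 24) = 1297 × 326.72/356 ≈ 1190 Hz.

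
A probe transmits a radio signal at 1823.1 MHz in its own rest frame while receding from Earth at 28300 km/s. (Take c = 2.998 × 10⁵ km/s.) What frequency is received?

β = v/c = 28300/299800 = 0.0944.
Relativistic Doppler for frequency: f' = f₀ · √((1 − β)/(1 + β)).
f' = 1823.1 × √(0.9056/1.0944) = 1823.1 × 0.90967 ≈ 1658.4 MHz.

1658.4 MHz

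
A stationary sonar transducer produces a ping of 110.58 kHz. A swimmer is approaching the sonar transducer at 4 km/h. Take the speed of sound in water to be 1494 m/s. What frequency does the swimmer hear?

110.7 kHz

4 km/h = 1.111 m/s.
Only the observer moves, toward the source, so f' = f · (v + v_o)/v.
f' = 110.58 × (1494 + 1.111)/1494 = 110.58 × 1495.1/1494 ≈ 110.7 kHz.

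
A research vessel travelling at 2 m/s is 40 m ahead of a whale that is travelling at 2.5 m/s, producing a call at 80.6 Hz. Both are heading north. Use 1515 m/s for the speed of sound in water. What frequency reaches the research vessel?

81 Hz

The research vessel is ahead, so the whale is moving toward it while the research vessel is moving away from the whale.
General Doppler shift: f' = f · (v − v_o)/(v − v_s).
f' = 80.6 × (1515 − 2)/(1515 − 2.5) = 80.6 × 1513/1512.5 ≈ 81 Hz.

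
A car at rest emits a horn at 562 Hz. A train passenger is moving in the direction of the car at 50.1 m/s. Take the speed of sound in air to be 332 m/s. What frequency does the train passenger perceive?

Moving observer, stationary source: f' = f · (v + v_o)/v.
f' = 562 × (332 + 50.1)/332 = 562 × 382.1/332 ≈ 647 Hz.

647 Hz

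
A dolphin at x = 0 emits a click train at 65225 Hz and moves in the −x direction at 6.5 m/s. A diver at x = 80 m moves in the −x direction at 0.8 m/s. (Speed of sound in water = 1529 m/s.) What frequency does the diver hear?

The observer lies on the +x side, so the source is heading away from the observer and the observer is heading toward the source.
With source receding and observer approaching, f' = f · (v + v_o)/(v + v_s).
f' = 65225 × (1529 + 0.8)/(1529 + 6.5) = 65225 × 1529.8/1535.5 ≈ 64983 Hz.

64983 Hz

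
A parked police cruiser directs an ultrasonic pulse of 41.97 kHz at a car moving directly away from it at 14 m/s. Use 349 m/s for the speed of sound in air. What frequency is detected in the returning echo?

At the car (a moving observer), f₁ = f₀ · (v − u)/v = 41.97 × 335/349 ≈ 40.3 kHz.
The reflection then acts as a moving source: f₂ = f₁ · v/(v + u) ≈ 38.7 kHz.
Equivalently f₂ = f₀ · (v − u)/(v + u).

38.7 kHz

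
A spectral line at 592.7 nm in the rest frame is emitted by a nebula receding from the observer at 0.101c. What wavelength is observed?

655.9 nm

Relativistic Doppler for wavelength: λ' = λ₀ · √((1 + β)/(1 − β)).
λ' = 592.7 × √(1.1010/0.8990) = 592.7 × 1.10666 ≈ 655.9 nm.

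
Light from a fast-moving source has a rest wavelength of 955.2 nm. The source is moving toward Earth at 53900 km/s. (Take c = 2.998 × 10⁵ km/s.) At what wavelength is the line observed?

β = v/c = 53900/299800 = 0.1798.
Relativistic Doppler for wavelength: λ' = λ₀ · √((1 − β)/(1 + β)).
λ' = 955.2 × √(0.8202/1.1798) = 955.2 × 0.83380 ≈ 796.4 nm.

796.4 nm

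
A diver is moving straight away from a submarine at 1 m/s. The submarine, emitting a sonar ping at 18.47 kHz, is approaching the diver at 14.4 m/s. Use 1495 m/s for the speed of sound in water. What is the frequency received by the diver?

Both move, so f' = f · (v − v_o)/(v − v_s).
f' = 18.47 × (1495 − 1)/(1495 − 14.4) = 18.47 × 1494/1480.6 ≈ 18.64 kHz.

18.64 kHz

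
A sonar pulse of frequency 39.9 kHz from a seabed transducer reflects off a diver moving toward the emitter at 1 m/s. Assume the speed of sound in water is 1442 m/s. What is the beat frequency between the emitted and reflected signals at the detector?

The diver first receives the wave as a moving observer: f₁ = f₀ · (v + u)/v = 39.9 × (1442 + 1)/1442 ≈ 39.9277 kHz.
On reflection it acts as a source moving toward the stationary detector: f₂ = f₁ · v/(v − u) = 39.9277 × 1442/1441 ≈ 39.9554 kHz.
Equivalently f₂ = f₀ · (v + u)/(v − u).
Beat frequency (with f₀ = 39900 Hz): |f₂ − f₀| = 2u·f₀/(v − u) = 2 × 1 × 39900/1441 ≈ 55.4 Hz.

55.4 Hz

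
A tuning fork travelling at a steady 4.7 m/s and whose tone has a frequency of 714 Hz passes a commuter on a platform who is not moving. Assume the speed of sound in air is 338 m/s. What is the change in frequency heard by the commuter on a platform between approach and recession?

19.9 Hz

Approaching: f₁ = f · v/(v − v_s) = 714 × 338/333.3 ≈ 724.1 Hz.
Receding: f₂ = f · v/(v + v_s) = 714 × 338/342.7 ≈ 704.2 Hz.
Drop: f₁ − f₂ = 2f·v·v_s/(v² − v_s²) = 2 × 714 × 338 × 4.7/(338² − 4.7²) ≈ 19.9 Hz.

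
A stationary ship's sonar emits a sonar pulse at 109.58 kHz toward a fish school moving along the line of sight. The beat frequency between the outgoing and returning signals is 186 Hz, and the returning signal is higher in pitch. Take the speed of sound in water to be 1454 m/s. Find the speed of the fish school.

1.23 m/s

Double Doppler shift off a moving reflector: f₂ = f₀ · (v + u)/(v − u) (u > 0 toward emitter).
Returning signal is higher, so f₂ = f₀ + Δf = 109580 + 186 = 109766 Hz.
Rearranging, u = v · (f₂ − f₀)/(f₂ + f₀) = 1454 × 186/219346 ≈ 1.23 m/s.
So the fish school is moving at 1.23 m/s toward the emitter.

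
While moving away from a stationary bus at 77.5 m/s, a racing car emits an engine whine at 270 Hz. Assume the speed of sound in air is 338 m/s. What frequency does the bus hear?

220 Hz

Moving source, stationary observer: f' = f · v/(v + v_s) since the source is receding.
f' = 270 × 338/(338 + 77.5) = 270 × 338/415.5 ≈ 220 Hz.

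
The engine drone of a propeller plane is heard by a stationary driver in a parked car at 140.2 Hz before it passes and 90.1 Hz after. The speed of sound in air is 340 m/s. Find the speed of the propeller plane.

74 m/s

f₁/f₂ = (v + v_s)/(v − v_s), so v_s = v · (f₁ − f₂)/(f₁ + f₂).
v_s = 340 × (140.2 − 90.1)/(140.2 + 90.1) = 340 × 50.1/230.3 ≈ 74 m/s.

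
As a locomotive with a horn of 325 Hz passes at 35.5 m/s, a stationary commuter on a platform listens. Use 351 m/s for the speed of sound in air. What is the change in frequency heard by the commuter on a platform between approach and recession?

Approaching: f₁ = f · v/(v − v_s) = 325 × 351/315.5 ≈ 361.6 Hz.
Receding: f₂ = f · v/(v + v_s) = 325 × 351/386.5 ≈ 295.1 Hz.
Drop: f₁ − f₂ = 2f·v·v_s/(v² − v_s²) = 2 × 325 × 351 × 35.5/(351² − 35.5²) ≈ 66.4 Hz.

66.4 Hz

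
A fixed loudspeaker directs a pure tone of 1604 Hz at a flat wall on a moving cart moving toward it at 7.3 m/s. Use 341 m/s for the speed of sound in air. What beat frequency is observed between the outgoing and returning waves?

70 Hz

The flat wall on a moving cart first receives the wave as a moving observer: f₁ = f₀ · (v + u)/v = 1604 × (341 + 7.3)/341 ≈ 1638.3 Hz.
The reflection then acts as a moving source: f₂ = f₁ · v/(v − u) ≈ 1674.2 Hz.
Beat frequency: |f₂ − f₀| = 2u·f₀/(v − u) = 2 × 7.3 × 1604/333.7 ≈ 70 Hz.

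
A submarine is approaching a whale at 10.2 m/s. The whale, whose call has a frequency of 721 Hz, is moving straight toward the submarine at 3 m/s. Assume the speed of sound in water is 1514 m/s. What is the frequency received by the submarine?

General Doppler shift: f' = f · (v + v_o)/(v − v_s).
f' = 721 × (1514 + 10.2)/(1514 − 3) = 721 × 1524.2/1511 ≈ 727 Hz.

727 Hz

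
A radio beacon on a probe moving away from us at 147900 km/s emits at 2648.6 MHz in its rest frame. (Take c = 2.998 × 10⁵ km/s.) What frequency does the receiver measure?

1542.8 MHz

β = v/c = 147900/299800 = 0.4933.
Relativistic Doppler for frequency: f' = f₀ · √((1 − β)/(1 + β)).
f' = 2648.6 × √(0.5067/1.4933) = 2648.6 × 0.58249 ≈ 1542.8 MHz.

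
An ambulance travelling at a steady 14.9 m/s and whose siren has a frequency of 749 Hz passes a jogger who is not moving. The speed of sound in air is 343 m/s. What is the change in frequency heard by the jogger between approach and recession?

65.2 Hz

Approaching: f₁ = f · v/(v − v_s) = 749 × 343/328.1 ≈ 783.0 Hz.
Receding: f₂ = f · v/(v + v_s) = 749 × 343/357.9 ≈ 717.8 Hz.
Drop: f₁ − f₂ = 2f·v·v_s/(v² − v_s²) = 2 × 749 × 343 × 14.9/(343² − 14.9²) ≈ 65.2 Hz.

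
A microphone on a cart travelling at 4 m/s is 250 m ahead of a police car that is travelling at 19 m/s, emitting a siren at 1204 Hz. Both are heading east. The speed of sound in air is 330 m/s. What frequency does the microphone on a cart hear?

1262 Hz

The microphone on a cart is ahead, so the police car is moving toward it while the microphone on a cart is moving away from the police car.
Both move, so f' = f · (v − v_o)/(v − v_s).
f' = 1204 × (330 − 4)/(330 − 19) = 1204 × 326/311 ≈ 1262 Hz.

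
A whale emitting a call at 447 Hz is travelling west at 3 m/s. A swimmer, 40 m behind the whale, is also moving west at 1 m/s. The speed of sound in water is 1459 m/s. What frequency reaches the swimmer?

446 Hz

The swimmer is behind, so the whale is moving away from it while the swimmer is moving toward the whale.
Both move, so f' = f · (v + v_o)/(v + v_s).
f' = 447 × (1459 + 1)/(1459 + 3) = 447 × 1460/1462 ≈ 446 Hz.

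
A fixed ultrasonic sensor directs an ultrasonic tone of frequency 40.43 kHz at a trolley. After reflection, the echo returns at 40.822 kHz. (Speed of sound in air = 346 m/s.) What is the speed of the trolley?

1.67 m/s

Double Doppler shift off a moving reflector: f₂ = f₀ · (v + u)/(v − u) (u > 0 toward emitter).
Rearranging, u = v · (f₂ − f₀)/(f₂ + f₀) = 346 × 0.392/81.252 ≈ 1.67 m/s.
So the trolley is moving at 1.67 m/s toward the emitter.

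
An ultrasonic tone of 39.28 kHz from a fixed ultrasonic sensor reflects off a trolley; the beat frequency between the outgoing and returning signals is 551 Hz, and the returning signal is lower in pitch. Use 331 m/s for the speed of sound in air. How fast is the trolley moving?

Double Doppler shift off a moving reflector: f₂ = f₀ · (v + u)/(v − u) (u > 0 toward emitter).
Returning signal is lower, so f₂ = f₀ − Δf = 39280 − 551 = 38729 Hz.
Rearranging, u = v · (f₂ − f₀)/(f₂ + f₀) = 331 × -551/78009 ≈ -2.34 m/s.
So the trolley is moving at 2.34 m/s away from the emitter.

2.34 m/s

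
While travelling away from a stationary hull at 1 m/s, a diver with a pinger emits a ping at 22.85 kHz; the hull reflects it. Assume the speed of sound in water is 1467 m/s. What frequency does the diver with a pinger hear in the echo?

22.8 kHz

The hull receives the sound from a moving source: f₁ = f₀ · v/(v + v_e) = 22.85 × 1467/1468 ≈ 22.8 kHz.
On the return leg the diver with a pinger is a moving observer: f₂ = f₁ · (v − v_e)/v = 22.8 × 1466/1467 ≈ 22.8 kHz.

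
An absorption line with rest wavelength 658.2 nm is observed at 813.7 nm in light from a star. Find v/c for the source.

λ'/λ₀ = 1.2363 > 1 (redshift), so the source is receding.
λ'/λ₀ = √((1 + β)/(1 − β)) for a receding source ⇒ β = (r² − 1)/(r² + 1) with r = λ'/λ₀.
β = (1.5283 − 1)/(1.5283 + 1) ≈ 0.209.

0.209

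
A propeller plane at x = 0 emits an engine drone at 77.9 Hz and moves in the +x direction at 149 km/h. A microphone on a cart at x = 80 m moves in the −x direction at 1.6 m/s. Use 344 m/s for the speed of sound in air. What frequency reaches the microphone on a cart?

89 Hz

149 km/h = 41.39 m/s.
The observer lies on the +x side, so the source is heading toward the observer and the observer is heading toward the source.
Both move, so f' = f · (v + v_o)/(v − v_s).
f' = 77.9 × (344 + 1.6)/(344 − 41.39) = 77.9 × 345.6/302.61 ≈ 89 Hz.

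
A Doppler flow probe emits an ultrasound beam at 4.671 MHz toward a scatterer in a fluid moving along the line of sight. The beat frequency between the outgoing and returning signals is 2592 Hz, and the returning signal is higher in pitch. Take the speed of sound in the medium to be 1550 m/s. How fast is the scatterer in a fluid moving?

0.43 m/s

Double Doppler shift off a moving reflector: f₂ = f₀ · (v + u)/(v − u) (u > 0 toward emitter).
Returning signal is higher, so f₂ = f₀ + Δf = 4671000 + 2592 = 4673592 Hz.
Rearranging, u = v · (f₂ − f₀)/(f₂ + f₀) = 1550 × 2592/9344592 ≈ 0.43 m/s.
So the scatterer in a fluid is moving at 0.43 m/s toward the emitter.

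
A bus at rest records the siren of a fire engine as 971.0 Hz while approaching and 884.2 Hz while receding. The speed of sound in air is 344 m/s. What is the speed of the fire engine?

f₁/f₂ = (v + v_s)/(v − v_s), so v_s = v · (f₁ − f₂)/(f₁ + f₂).
v_s = 344 × (971.0 − 884.2)/(971.0 + 884.2) = 344 × 86.8/1855.2 ≈ 16.1 m/s.

16.1 m/s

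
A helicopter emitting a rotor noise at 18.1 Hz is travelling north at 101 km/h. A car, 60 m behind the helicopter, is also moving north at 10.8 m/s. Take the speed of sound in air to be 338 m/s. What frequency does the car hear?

101 km/h = 28.06 m/s.
The car is behind, so the helicopter is moving away from it while the car is moving toward the helicopter.
General Doppler shift: f' = f · (v + v_o)/(v + v_s).
f' = 18.1 × (338 + 10.8)/(338 + 28.06) = 18.1 × 348.8/366.06 ≈ 17.2 Hz.

17.2 Hz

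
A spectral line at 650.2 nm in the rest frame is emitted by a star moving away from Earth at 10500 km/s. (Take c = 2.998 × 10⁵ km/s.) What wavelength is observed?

673.4 nm

β = v/c = 10500/299800 = 0.0350.
Relativistic Doppler for wavelength: λ' = λ₀ · √((1 + β)/(1 − β)).
λ' = 650.2 × √(1.0350/0.9650) = 650.2 × 1.03566 ≈ 673.4 nm.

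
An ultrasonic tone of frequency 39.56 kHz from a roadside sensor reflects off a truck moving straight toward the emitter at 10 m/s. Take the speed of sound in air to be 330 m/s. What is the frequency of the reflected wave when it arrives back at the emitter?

42.0 kHz

At the truck (a moving observer), f₁ = f₀ · (v + u)/v = 39.56 × 340/330 ≈ 40.8 kHz.
The reflection then acts as a moving source: f₂ = f₁ · v/(v − u) ≈ 42.0 kHz.
Equivalently f₂ = f₀ · (v + u)/(v − u).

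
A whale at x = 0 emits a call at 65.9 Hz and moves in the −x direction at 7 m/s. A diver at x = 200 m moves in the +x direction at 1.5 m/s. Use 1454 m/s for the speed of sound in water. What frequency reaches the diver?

The observer lies on the +x side, so the source is heading away from the observer and the observer is heading away from the source.
With source receding and observer receding, f' = f · (v − v_o)/(v + v_s).
f' = 65.9 × (1454 − 1.5)/(1454 + 7) = 65.9 × 1452.5/1461 ≈ 66 Hz.

66 Hz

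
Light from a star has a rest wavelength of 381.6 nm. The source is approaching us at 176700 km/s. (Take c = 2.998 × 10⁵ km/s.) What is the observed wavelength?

β = v/c = 176700/299800 = 0.5894.
Relativistic Doppler for wavelength: λ' = λ₀ · √((1 − β)/(1 + β)).
λ' = 381.6 × √(0.4106/1.5894) = 381.6 × 0.50827 ≈ 194.0 nm.

194.0 nm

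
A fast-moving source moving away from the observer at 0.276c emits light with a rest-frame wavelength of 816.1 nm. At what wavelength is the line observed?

Relativistic Doppler for wavelength: λ' = λ₀ · √((1 + β)/(1 − β)).
λ' = 816.1 × √(1.2760/0.7240) = 816.1 × 1.32757 ≈ 1083.4 nm.

1083.4 nm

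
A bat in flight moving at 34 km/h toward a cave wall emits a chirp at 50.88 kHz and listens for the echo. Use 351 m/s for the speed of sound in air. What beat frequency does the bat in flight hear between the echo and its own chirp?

2814 Hz

34 km/h = 9.444 m/s.
The cave wall receives the sound from a moving source: f₁ = f₀ · v/(v − v_e) = 50.88 × 351/341.56 ≈ 52.29 kHz.
On the return leg the bat in flight is a moving observer: f₂ = f₁ · (v + v_e)/v = 52.29 × 360.44/351 ≈ 53.69 kHz.
Beat against the emitted tone (with f₀ = 50880 Hz): |f₂ − f₀| = 2v_e·f₀/(v − v_e) = 2 × 9.444 × 50880/341.56 ≈ 2814 Hz.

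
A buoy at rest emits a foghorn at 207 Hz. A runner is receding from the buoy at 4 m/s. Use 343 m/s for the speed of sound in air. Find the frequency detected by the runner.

Only the observer moves, away from the source, so f' = f · (v − v_o)/v.
f' = 207 × (343 − 4)/343 = 207 × 339/343 ≈ 205 Hz.

205 Hz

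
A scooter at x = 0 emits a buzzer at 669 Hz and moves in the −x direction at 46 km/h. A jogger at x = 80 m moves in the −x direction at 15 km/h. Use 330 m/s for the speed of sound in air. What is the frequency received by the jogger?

46 km/h = 12.78 m/s; 15 km/h = 4.167 m/s.
The observer lies on the +x side, so the source is heading away from the observer and the observer is heading toward the source.
General Doppler shift: f' = f · (v + v_o)/(v + v_s).
f' = 669 × (330 + 4.167)/(330 + 12.78) = 669 × 334.17/342.78 ≈ 652 Hz.

652 Hz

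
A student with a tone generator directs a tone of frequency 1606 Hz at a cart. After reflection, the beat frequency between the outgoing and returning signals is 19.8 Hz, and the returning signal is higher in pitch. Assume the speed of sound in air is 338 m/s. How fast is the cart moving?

Double Doppler shift off a moving reflector: f₂ = f₀ · (v + u)/(v − u) (u > 0 toward emitter).
Returning signal is higher, so f₂ = f₀ + Δf = 1606 + 19.8 = 1625.8 Hz.
Rearranging, u = v · (f₂ − f₀)/(f₂ + f₀) = 338 × 19.8/3231.8 ≈ 2.07 m/s.
So the cart is moving at 2.07 m/s toward the emitter.

2.07 m/s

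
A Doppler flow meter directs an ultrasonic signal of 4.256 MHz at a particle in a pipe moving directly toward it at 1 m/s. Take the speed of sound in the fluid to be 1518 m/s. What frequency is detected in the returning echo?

4.262 MHz

The particle in a pipe first receives the wave as a moving observer: f₁ = f₀ · (v + u)/v = 4.256 × (1518 + 1)/1518 ≈ 4.259 MHz.
On reflection it acts as a source moving toward the stationary detector: f₂ = f₁ · v/(v − u) = 4.259 × 1518/1517 ≈ 4.262 MHz.
Equivalently f₂ = f₀ · (v + u)/(v − u).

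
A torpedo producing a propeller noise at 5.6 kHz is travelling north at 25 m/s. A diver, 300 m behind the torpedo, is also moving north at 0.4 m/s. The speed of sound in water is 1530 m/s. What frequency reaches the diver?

The diver is behind, so the torpedo is moving away from it while the diver is moving toward the torpedo.
With source receding and observer approaching, f' = f · (v + v_o)/(v + v_s).
f' = 5.6 × (1530 + 0.4)/(1530 + 25) = 5.6 × 1530.4/1555 ≈ 5.51 kHz.

5.51 kHz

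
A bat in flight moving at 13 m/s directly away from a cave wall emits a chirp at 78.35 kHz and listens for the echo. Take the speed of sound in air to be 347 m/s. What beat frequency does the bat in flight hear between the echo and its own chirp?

The cave wall receives the sound from a moving source: f₁ = f₀ · v/(v + v_e) = 78.35 × 347/360 ≈ 75.52 kHz.
On the return leg the bat in flight is a moving observer: f₂ = f₁ · (v − v_e)/v = 75.52 × 334/347 ≈ 72.69 kHz.
Equivalently f₂ = f₀ · (v − v_e)/(v + v_e).
Beat against the emitted tone (with f₀ = 78350 Hz): |f₂ − f₀| = 2v_e·f₀/(v + v_e) = 2 × 13 × 78350/360 ≈ 5659 Hz.

5659 Hz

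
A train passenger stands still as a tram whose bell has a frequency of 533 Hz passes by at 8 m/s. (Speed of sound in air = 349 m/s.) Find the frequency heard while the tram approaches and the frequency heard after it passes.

Approaching: f₁ = f · v/(v − v_s) = 533 × 349/341 ≈ 546 Hz.
Receding: f₂ = f · v/(v + v_s) = 533 × 349/357 ≈ 521 Hz.

546 Hz approaching; 521 Hz receding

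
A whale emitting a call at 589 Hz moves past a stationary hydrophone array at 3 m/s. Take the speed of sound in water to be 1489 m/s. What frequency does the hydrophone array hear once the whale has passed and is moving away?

588 Hz

Receding: f₂ = f · v/(v + v_s) = 589 × 1489/1492 ≈ 588 Hz.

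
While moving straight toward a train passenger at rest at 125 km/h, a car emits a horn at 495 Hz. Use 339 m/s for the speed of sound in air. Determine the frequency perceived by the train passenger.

551 Hz

125 km/h = 34.72 m/s.
Moving source, stationary observer: f' = f · v/(v − v_s) since the source is approaching.
f' = 495 × 339/(339 − 34.72) = 495 × 339/304.3 ≈ 551 Hz.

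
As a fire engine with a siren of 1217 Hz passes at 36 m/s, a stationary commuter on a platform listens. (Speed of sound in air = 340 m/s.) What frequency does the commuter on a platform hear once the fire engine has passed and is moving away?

1100 Hz

Receding: f₂ = f · v/(v + v_s) = 1217 × 340/376 ≈ 1100 Hz.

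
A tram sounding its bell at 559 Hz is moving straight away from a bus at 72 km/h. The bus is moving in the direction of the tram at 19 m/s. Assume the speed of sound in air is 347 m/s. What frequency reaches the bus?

72 km/h = 20 m/s.
With source receding and observer approaching, f' = f · (v + v_o)/(v + v_s).
f' = 559 × (347 + 19)/(347 + 20) = 559 × 366/367 ≈ 557 Hz.

557 Hz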